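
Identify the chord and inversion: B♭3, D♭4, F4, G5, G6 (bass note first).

G half-diminished seventh, first inversion

The pitch classes Bb, Db, F, G arrange in thirds as G–Bb–Db–F: a G half-diminished seventh chord.
Bb is the third of G half-diminished seventh; third in the bass means first inversion (figured bass 6/5).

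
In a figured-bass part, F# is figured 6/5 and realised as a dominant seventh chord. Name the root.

D

The figures 6/5 mean the third of the chord is in the bass. If F# is the third of a dominant seventh chord, the root is D (chord tones D–F#–A–C).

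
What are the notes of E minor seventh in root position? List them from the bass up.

E, G, B, D

The chord tones are E–G–B–D. With the root (E) lowest for root position: E, G, B, D.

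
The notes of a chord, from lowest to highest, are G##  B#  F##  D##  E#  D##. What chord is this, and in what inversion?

E# major ninth, first inversion

Reducing to letter names: G##, B#, F##, D##, E#. These stack in thirds as E#–G##–B#–D##–F## — an E# major ninth chord.
G## is the third of E# major ninth; third in the bass means first inversion.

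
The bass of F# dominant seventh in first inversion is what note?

F# dominant seventh is F#–A#–C#–E. First inversion places the third in the bass: A#.

A#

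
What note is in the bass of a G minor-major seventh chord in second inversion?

G minor-major seventh is G–Bb–D–F#. Second inversion places the fifth in the bass: D.

D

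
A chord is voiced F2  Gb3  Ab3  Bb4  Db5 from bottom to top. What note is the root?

Gb

The distinct letter names are F, Gb, Ab, Bb, Db. Arranged as a stack of thirds they read Gb–Bb–Db–F–Ab, so Gb is the root (a Gb major ninth chord).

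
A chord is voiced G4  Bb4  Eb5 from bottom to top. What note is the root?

Eb

The distinct letter names are G, Bb, Eb. Arranged as a stack of thirds they read Eb–G–Bb, so Eb is the root (an Eb major triad).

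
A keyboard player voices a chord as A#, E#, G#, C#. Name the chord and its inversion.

A# minor seventh, root position

The distinct note names are A#, E#, G#, C#. Stacked in thirds they read A#–C#–E#–G#, which is a minor seventh chord on A#.
The lowest note is A#, the root of the chord, so this is root position (figured bass 7).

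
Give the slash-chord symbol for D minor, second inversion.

Second inversion of D minor has the fifth (A) in the bass. As a slash chord: Dm/A.

Dm/A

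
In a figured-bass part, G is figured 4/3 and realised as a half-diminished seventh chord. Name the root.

C#

The figures 4/3 mean the fifth of the chord is in the bass. If G is the fifth of a half-diminished seventh chord, the root is C# (chord tones C#–E–G–B).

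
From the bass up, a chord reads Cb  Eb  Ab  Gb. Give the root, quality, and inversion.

Reducing to letter names: Cb, Eb, Ab, Gb. These stack in thirds as Ab–Cb–Eb–Gb — an Ab minor seventh chord.
The lowest note is Cb, the third of the chord, so this is first inversion (figured bass 6/5).

Ab minor seventh, first inversion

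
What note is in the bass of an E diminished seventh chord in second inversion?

Bb

The fifth of E diminished seventh (E–G–Bb–Db) is Bb; that is the bass in second inversion.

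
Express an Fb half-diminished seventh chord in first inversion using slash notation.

Fbø7/Abb

First inversion of Fb half-diminished seventh has the third (Abb) in the bass. As a slash chord: Fbø7/Abb.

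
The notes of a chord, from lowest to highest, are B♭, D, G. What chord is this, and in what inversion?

G minor, first inversion

The distinct note names are Bb, D, G. Stacked in thirds they read G–Bb–D, which is a minor triad on G.
The lowest note is Bb, the third of the chord, so this is first inversion (figured bass 6).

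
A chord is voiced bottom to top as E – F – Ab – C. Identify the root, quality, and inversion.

The pitch classes E, F, Ab, C arrange in thirds as F–Ab–C–E: an F minor-major seventh chord.
The lowest note is E, the seventh of the chord, so this is third inversion (figured bass 4/2).

F minor-major seventh, third inversion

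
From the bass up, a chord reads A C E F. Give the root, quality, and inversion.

The pitch classes A, C, E, F arrange in thirds as F–A–C–E: an F major seventh chord.
The lowest note is A, the third of the chord, so this is first inversion (figured bass 6/5).

F major seventh, first inversion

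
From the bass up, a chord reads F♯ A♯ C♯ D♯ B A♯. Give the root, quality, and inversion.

B major ninth, second inversion

Reducing to letter names: F#, A#, C#, D#, B. These stack in thirds as B–D#–F#–A#–C# — a B major ninth chord.
The lowest note is F#, the fifth of the chord, so this is second inversion.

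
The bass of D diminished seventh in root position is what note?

The root of D diminished seventh (D–F–Ab–Cb) is D; that is the bass in root position.

D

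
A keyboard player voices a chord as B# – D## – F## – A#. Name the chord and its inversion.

B# dominant seventh, root position

The distinct note names are B#, D##, F##, A#. Stacked in thirds they read B#–D##–F##–A#, which is a dominant seventh chord on B#.
B# is the root of B# dominant seventh; root in the bass means root position (figured bass 7).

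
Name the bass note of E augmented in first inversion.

G#

E augmented is E–G#–B#. First inversion places the third in the bass: G#.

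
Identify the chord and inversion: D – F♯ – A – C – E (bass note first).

The pitch classes D, F#, A, C, E arrange in thirds as D–F#–A–C–E: a D dominant ninth chord.
The lowest note is D, the root of the chord, so this is root position.

D dominant ninth, root position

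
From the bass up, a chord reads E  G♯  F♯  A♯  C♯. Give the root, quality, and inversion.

F# dominant ninth, third inversion

Reducing to letter names: E, G#, F#, A#, C#. These stack in thirds as F#–A#–C#–E–G# — an F# dominant ninth chord.
With the seventh (E) in the bass, the chord is in third inversion.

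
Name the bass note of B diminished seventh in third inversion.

Ab

In third inversion the seventh is lowest. For B diminished seventh (B–D–F–Ab) that is Ab.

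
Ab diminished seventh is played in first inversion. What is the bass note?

The third of Ab diminished seventh (Ab–Cb–Ebb–Gbb) is Cb; that is the bass in first inversion.

Cb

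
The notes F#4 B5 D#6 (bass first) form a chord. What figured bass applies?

The notes F#, B, D# stack in thirds as B–D#–F# — a B major triad. The bass F# is the fifth, so this is second inversion: figured 6/4.

6/4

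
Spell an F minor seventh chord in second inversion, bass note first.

C, Eb, F, Ab

The chord tones are F–Ab–C–Eb. With the fifth (C) lowest for second inversion: C, Eb, F, Ab.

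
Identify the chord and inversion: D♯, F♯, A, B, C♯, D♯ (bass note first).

Reducing to letter names: D#, F#, A, B, C#. These stack in thirds as B–D#–F#–A–C# — a B dominant ninth chord.
D# is the third of B dominant ninth; third in the bass means first inversion.

B dominant ninth, first inversion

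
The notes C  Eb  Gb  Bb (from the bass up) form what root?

Reordering C, Eb, Gb, Bb into stacked thirds gives C–Eb–Gb–Bb; the bottom of that stack, C, is the root.

C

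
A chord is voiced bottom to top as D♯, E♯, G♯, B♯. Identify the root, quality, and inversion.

E# minor seventh, third inversion

The distinct note names are D#, E#, G#, B#. Stacked in thirds they read E#–G#–B#–D#, which is a minor seventh chord on E#.
The lowest note is D#, the seventh of the chord, so this is third inversion (figured bass 4/2).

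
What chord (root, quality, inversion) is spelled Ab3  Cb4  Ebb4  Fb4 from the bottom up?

The distinct note names are Ab, Cb, Ebb, Fb. Stacked in thirds they read Fb–Ab–Cb–Ebb, which is a dominant seventh chord on Fb.
The lowest note is Ab, the third of the chord, so this is first inversion (figured bass 6/5).

Fb dominant seventh, first inversion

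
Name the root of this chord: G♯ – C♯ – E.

G#, C#, E are the tones of a C# minor triad (C#–E–G#), making C# the root.

C#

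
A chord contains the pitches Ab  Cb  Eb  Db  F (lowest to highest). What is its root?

The distinct letter names are Ab, Cb, Eb, Db, F. Arranged as a stack of thirds they read Db–F–Ab–Cb–Eb, so Db is the root (a Db dominant ninth chord).

Db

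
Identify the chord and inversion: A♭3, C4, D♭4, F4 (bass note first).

Reducing to letter names: Ab, C, Db, F. These stack in thirds as Db–F–Ab–C — a Db major seventh chord.
Ab is the fifth of Db major seventh; fifth in the bass means second inversion (figured bass 4/3).

Db major seventh, second inversion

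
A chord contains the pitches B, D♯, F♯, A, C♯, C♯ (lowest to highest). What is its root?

B

B, D#, F#, A, C# are the tones of a B dominant ninth chord (B–D#–F#–A–C#), making B the root.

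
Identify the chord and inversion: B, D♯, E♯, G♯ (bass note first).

Reducing to letter names: B, D#, E#, G#. These stack in thirds as E#–G#–B–D# — an E# half-diminished seventh chord.
The lowest note is B, the fifth of the chord, so this is second inversion (figured bass 4/3).

E# half-diminished seventh, second inversion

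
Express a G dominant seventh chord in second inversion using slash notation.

Second inversion of G dominant seventh has the fifth (D) in the bass. As a slash chord: G7/D.

G7/D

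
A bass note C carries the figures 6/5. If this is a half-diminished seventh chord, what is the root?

The figures 6/5 mean the third of the chord is in the bass. If C is the third of a half-diminished seventh chord, the root is A (chord tones A–C–Eb–G).

A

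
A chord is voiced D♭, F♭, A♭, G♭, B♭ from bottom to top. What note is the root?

Gb

The distinct letter names are Db, Fb, Ab, Gb, Bb. Arranged as a stack of thirds they read Gb–Bb–Db–Fb–Ab, so Gb is the root (a Gb dominant ninth chord).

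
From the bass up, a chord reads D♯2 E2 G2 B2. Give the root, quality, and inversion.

The pitch classes D#, E, G, B arrange in thirds as E–G–B–D#: an E minor-major seventh chord.
With the seventh (D#) in the bass, the chord is in third inversion (figured bass 4/2).

E minor-major seventh, third inversion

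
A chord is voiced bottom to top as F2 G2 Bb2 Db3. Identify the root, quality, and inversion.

The distinct note names are F, G, Bb, Db. Stacked in thirds they read G–Bb–Db–F, which is a half-diminished seventh chord on G.
The lowest note is F, the seventh of the chord, so this is third inversion (figured bass 4/2).

G half-diminished seventh, third inversion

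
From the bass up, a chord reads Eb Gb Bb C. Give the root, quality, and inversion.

C half-diminished seventh, first inversion

Reducing to letter names: Eb, Gb, Bb, C. These stack in thirds as C–Eb–Gb–Bb — a C half-diminished seventh chord.
Eb is the third of C half-diminished seventh; third in the bass means first inversion (figured bass 6/5).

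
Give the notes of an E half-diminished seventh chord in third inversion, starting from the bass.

The chord tones are E–G–Bb–D. With the seventh (D) lowest for third inversion: D, E, G, Bb.

D, E, G, Bb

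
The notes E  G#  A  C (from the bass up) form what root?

E, G#, A, C are the tones of an A minor-major seventh chord (A–C–E–G#), making A the root.

A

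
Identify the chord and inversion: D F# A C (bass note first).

Reducing to letter names: D, F#, A, C. These stack in thirds as D–F#–A–C — a D dominant seventh chord.
D is the root of D dominant seventh; root in the bass means root position (figured bass 7).

D dominant seventh, root position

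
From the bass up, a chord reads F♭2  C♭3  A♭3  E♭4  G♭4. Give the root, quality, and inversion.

Fb major ninth, root position

The pitch classes Fb, Cb, Ab, Eb, Gb arrange in thirds as Fb–Ab–Cb–Eb–Gb: an Fb major ninth chord.
With the root (Fb) in the bass, the chord is in root position.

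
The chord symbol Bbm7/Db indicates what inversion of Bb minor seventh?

Bbm7/Db means Bb minor seventh with Db in the bass. Db is the third of Bb minor seventh (Bb–Db–F–Ab), so this is first inversion.

first inversion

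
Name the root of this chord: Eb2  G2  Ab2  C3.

Ab

Reordering Eb, G, Ab, C into stacked thirds gives Ab–C–Eb–G; the bottom of that stack, Ab, is the root.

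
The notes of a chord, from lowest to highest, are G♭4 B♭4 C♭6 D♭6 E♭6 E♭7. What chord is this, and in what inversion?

Cb major ninth, second inversion

Reducing to letter names: Gb, Bb, Cb, Db, Eb. These stack in thirds as Cb–Eb–Gb–Bb–Db — a Cb major ninth chord.
Gb is the fifth of Cb major ninth; fifth in the bass means second inversion.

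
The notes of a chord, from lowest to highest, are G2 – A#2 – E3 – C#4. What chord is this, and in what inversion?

The distinct note names are G, A#, E, C#. Stacked in thirds they read A#–C#–E–G, which is a diminished seventh chord on A#.
G is the seventh of A# diminished seventh; seventh in the bass means third inversion (figured bass 4/2).

A# diminished seventh, third inversion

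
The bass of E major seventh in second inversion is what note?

B

The fifth of E major seventh (E–G#–B–D#) is B; that is the bass in second inversion.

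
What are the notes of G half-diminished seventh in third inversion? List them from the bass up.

The chord tones are G–Bb–Db–F. With the seventh (F) lowest for third inversion: F, G, Bb, Db.

F, G, Bb, Db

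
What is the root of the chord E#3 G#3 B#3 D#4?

The distinct letter names are E#, G#, B#, D#. Arranged as a stack of thirds they read E#–G#–B#–D#, so E# is the root (an E# minor seventh chord).

E#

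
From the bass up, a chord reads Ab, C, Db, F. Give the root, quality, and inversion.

The distinct note names are Ab, C, Db, F. Stacked in thirds they read Db–F–Ab–C, which is a major seventh chord on Db.
With the fifth (Ab) in the bass, the chord is in second inversion (figured bass 4/3).

Db major seventh, second inversion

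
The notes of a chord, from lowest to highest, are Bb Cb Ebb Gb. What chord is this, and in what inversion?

The distinct note names are Bb, Cb, Ebb, Gb. Stacked in thirds they read Cb–Ebb–Gb–Bb, which is a minor-major seventh chord on Cb.
Bb is the seventh of Cb minor-major seventh; seventh in the bass means third inversion (figured bass 4/2).

Cb minor-major seventh, third inversion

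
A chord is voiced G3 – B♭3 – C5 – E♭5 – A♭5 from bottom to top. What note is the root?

The distinct letter names are G, Bb, C, Eb, Ab. Arranged as a stack of thirds they read Ab–C–Eb–G–Bb, so Ab is the root (an Ab major ninth chord).

Ab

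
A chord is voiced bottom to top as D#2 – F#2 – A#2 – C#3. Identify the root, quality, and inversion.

Reducing to letter names: D#, F#, A#, C#. These stack in thirds as D#–F#–A#–C# — a D# minor seventh chord.
The lowest note is D#, the root of the chord, so this is root position (figured bass 7).

D# minor seventh, root position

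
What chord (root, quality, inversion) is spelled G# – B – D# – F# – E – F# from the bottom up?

Reducing to letter names: G#, B, D#, F#, E. These stack in thirds as E–G#–B–D#–F# — an E major ninth chord.
The lowest note is G#, the third of the chord, so this is first inversion.

E major ninth, first inversion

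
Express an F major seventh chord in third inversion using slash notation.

Fmaj7/E

Third inversion of F major seventh has the seventh (E) in the bass. As a slash chord: Fmaj7/E.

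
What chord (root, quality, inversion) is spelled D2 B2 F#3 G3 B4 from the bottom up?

G major seventh, second inversion

The pitch classes D, B, F#, G arrange in thirds as G–B–D–F#: a G major seventh chord.
D is the fifth of G major seventh; fifth in the bass means second inversion (figured bass 4/3).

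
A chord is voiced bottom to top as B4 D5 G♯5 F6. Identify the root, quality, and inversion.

G# diminished seventh, first inversion

The distinct note names are B, D, G#, F. Stacked in thirds they read G#–B–D–F, which is a diminished seventh chord on G#.
With the third (B) in the bass, the chord is in first inversion (figured bass 6/5).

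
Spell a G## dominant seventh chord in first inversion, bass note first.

Spelling G## dominant seventh: G##–B##–D##–F##. In first inversion the third is bass, giving B##, D##, F##, G## from the bottom.

B##, D##, F##, G##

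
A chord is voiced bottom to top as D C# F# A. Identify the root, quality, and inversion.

D major seventh, root position

The pitch classes D, C#, F#, A arrange in thirds as D–F#–A–C#: a D major seventh chord.
With the root (D) in the bass, the chord is in root position (figured bass 7).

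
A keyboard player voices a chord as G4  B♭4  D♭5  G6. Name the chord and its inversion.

The pitch classes G, Bb, Db arrange in thirds as G–Bb–Db: a G diminished triad.
The lowest note is G, the root of the chord, so this is root position (figured bass 5/3).

G diminished, root position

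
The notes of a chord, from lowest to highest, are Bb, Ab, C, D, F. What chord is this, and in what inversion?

The distinct note names are Bb, Ab, C, D, F. Stacked in thirds they read Bb–D–F–Ab–C, which is a dominant ninth chord on Bb.
Bb is the root of Bb dominant ninth; root in the bass means root position.

Bb dominant ninth, root position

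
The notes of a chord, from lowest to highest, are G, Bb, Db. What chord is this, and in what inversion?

The distinct note names are G, Bb, Db. Stacked in thirds they read G–Bb–Db, which is a diminished triad on G.
With the root (G) in the bass, the chord is in root position (figured bass 5/3).

G diminished, root position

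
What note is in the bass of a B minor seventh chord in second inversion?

F#

The fifth of B minor seventh (B–D–F#–A) is F#; that is the bass in second inversion.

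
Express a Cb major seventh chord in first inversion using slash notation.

Cbmaj7/Eb

First inversion of Cb major seventh has the third (Eb) in the bass. As a slash chord: Cbmaj7/Eb.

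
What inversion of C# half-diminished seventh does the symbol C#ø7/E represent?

C#ø7/E means C# half-diminished seventh with E in the bass. E is the third of C# half-diminished seventh (C#–E–G–B), so this is first inversion.

first inversion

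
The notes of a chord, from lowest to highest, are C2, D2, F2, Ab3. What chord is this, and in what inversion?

D half-diminished seventh, third inversion

The pitch classes C, D, F, Ab arrange in thirds as D–F–Ab–C: a D half-diminished seventh chord.
With the seventh (C) in the bass, the chord is in third inversion (figured bass 4/2).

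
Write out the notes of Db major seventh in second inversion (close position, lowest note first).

Ab, C, Db, F

Spelling Db major seventh: Db–F–Ab–C. In second inversion the fifth is bass, giving Ab, C, Db, F from the bottom.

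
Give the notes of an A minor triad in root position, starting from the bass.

A, C, E

Spelling A minor: A–C–E. In root position the root is bass, giving A, C, E from the bottom.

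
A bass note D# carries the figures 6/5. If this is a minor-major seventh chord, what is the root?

B#

The figures 6/5 mean the third of the chord is in the bass. If D# is the third of a minor-major seventh chord, the root is B# (chord tones B#–D#–F##–A##).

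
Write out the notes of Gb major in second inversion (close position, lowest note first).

Db, Gb, Bb

The chord tones are Gb–Bb–Db. With the fifth (Db) lowest for second inversion: Db, Gb, Bb.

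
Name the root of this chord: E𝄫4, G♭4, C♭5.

Cb

Ebb, Gb, Cb are the tones of a Cb minor triad (Cb–Ebb–Gb), making Cb the root.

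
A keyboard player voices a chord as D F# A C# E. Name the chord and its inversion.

D major ninth, root position

The pitch classes D, F#, A, C#, E arrange in thirds as D–F#–A–C#–E: a D major ninth chord.
With the root (D) in the bass, the chord is in root position.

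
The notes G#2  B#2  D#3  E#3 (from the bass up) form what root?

E#

G#, B#, D#, E# are the tones of an E# minor seventh chord (E#–G#–B#–D#), making E# the root.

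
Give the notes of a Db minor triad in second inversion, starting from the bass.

Ab, Db, Fb

Db minor is Db–Fb–Ab. Second inversion puts the fifth (Ab) in the bass, with the remaining tones above: Ab, Db, Fb.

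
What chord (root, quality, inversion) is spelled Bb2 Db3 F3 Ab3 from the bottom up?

Reducing to letter names: Bb, Db, F, Ab. These stack in thirds as Bb–Db–F–Ab — a Bb minor seventh chord.
Bb is the root of Bb minor seventh; root in the bass means root position (figured bass 7).

Bb minor seventh, root position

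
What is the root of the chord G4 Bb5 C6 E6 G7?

C

The distinct letter names are G, Bb, C, E. Arranged as a stack of thirds they read C–E–G–Bb, so C is the root (a C dominant seventh chord).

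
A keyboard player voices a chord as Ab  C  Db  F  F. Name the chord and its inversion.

Db major seventh, second inversion

The pitch classes Ab, C, Db, F arrange in thirds as Db–F–Ab–C: a Db major seventh chord.
With the fifth (Ab) in the bass, the chord is in second inversion (figured bass 4/3).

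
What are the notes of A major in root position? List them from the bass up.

A, C#, E

Spelling A major: A–C#–E. In root position the root is bass, giving A, C#, E from the bottom.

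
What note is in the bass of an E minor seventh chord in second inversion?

In second inversion the fifth is lowest. For E minor seventh (E–G–B–D) that is B.

B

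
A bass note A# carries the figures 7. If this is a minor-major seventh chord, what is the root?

A#

The figures 7 mean the root of the chord is in the bass. If A# is the root of a minor-major seventh chord, the root is A# (chord tones A#–C#–E#–G##).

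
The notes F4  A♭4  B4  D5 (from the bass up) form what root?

B

Reordering F, Ab, B, D into stacked thirds gives B–D–F–Ab; the bottom of that stack, B, is the root.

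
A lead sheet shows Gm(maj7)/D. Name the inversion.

Gm(maj7)/D means G minor-major seventh with D in the bass. D is the fifth of G minor-major seventh (G–Bb–D–F#), so this is second inversion.

second inversion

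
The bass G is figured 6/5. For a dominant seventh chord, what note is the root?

Eb

The figures 6/5 mean the third of the chord is in the bass. If G is the third of a dominant seventh chord, the root is Eb (chord tones Eb–G–Bb–Db).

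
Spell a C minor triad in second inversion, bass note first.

C minor is C–Eb–G. Second inversion puts the fifth (G) in the bass, with the remaining tones above: G, C, Eb.

G, C, Eb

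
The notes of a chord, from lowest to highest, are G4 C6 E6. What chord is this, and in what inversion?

Reducing to letter names: G, C, E. These stack in thirds as C–E–G — a C major triad.
The lowest note is G, the fifth of the chord, so this is second inversion (figured bass 6/4).

C major, second inversion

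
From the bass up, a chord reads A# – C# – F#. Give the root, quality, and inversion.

The pitch classes A#, C#, F# arrange in thirds as F#–A#–C#: an F# major triad.
A# is the third of F# major; third in the bass means first inversion (figured bass 6).

F# major, first inversion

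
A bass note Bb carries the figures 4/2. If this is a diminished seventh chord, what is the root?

C#

The figures 4/2 mean the seventh of the chord is in the bass. If Bb is the seventh of a diminished seventh chord, the root is C# (chord tones C#–E–G–Bb).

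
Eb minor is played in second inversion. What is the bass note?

In second inversion the fifth is lowest. For Eb minor (Eb–Gb–Bb) that is Bb.

Bb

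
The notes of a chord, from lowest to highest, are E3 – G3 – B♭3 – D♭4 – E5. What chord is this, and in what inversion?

The distinct note names are E, G, Bb, Db. Stacked in thirds they read E–G–Bb–Db, which is a diminished seventh chord on E.
With the root (E) in the bass, the chord is in root position (figured bass 7).

E diminished seventh, root position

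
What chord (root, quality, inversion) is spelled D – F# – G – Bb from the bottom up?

G minor-major seventh, second inversion

The distinct note names are D, F#, G, Bb. Stacked in thirds they read G–Bb–D–F#, which is a minor-major seventh chord on G.
The lowest note is D, the fifth of the chord, so this is second inversion (figured bass 4/3).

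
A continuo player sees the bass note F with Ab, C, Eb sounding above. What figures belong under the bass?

The notes F, Ab, C, Eb stack in thirds as F–Ab–C–Eb — an F minor seventh chord. The bass F is the root, so this is root position: figured 7.

7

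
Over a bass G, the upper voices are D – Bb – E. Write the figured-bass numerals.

The notes G, D, Bb, E stack in thirds as E–G–Bb–D — an E half-diminished seventh chord. The bass G is the third, so this is first inversion: figured 6/5.

6/5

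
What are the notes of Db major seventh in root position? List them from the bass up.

Spelling Db major seventh: Db–F–Ab–C. In root position the root is bass, giving Db, F, Ab, C from the bottom.

Db, F, Ab, C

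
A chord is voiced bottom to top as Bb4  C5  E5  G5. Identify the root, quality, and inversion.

C dominant seventh, third inversion

The pitch classes Bb, C, E, G arrange in thirds as C–E–G–Bb: a C dominant seventh chord.
Bb is the seventh of C dominant seventh; seventh in the bass means third inversion (figured bass 4/2).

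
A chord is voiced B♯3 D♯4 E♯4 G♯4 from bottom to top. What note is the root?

E#

B#, D#, E#, G# are the tones of an E# minor seventh chord (E#–G#–B#–D#), making E# the root.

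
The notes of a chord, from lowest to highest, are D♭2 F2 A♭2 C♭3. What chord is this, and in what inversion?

Db dominant seventh, root position

The distinct note names are Db, F, Ab, Cb. Stacked in thirds they read Db–F–Ab–Cb, which is a dominant seventh chord on Db.
The lowest note is Db, the root of the chord, so this is root position (figured bass 7).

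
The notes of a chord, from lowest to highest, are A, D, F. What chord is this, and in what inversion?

The distinct note names are A, D, F. Stacked in thirds they read D–F–A, which is a minor triad on D.
With the fifth (A) in the bass, the chord is in second inversion (figured bass 6/4).

D minor, second inversion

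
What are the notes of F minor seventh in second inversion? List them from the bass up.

C, Eb, F, Ab

Spelling F minor seventh: F–Ab–C–Eb. In second inversion the fifth is bass, giving C, Eb, F, Ab from the bottom.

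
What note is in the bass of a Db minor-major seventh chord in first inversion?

Fb

Db minor-major seventh is Db–Fb–Ab–C. First inversion places the third in the bass: Fb.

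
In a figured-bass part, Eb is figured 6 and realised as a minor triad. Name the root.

The figures 6 mean the third of the chord is in the bass. If Eb is the third of a minor triad, the root is C (chord tones C–Eb–G).

C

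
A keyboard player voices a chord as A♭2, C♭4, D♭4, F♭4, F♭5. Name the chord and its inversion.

Db minor seventh, second inversion

The pitch classes Ab, Cb, Db, Fb arrange in thirds as Db–Fb–Ab–Cb: a Db minor seventh chord.
The lowest note is Ab, the fifth of the chord, so this is second inversion (figured bass 4/3).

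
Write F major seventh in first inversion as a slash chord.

Fmaj7/A

First inversion of F major seventh has the third (A) in the bass. As a slash chord: Fmaj7/A.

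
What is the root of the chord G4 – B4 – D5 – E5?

E

G, B, D, E are the tones of an E minor seventh chord (E–G–B–D), making E the root.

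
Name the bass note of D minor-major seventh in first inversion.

F

D minor-major seventh is D–F–A–C#. First inversion places the third in the bass: F.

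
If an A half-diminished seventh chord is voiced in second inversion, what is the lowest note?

Eb

The fifth of A half-diminished seventh (A–C–Eb–G) is Eb; that is the bass in second inversion.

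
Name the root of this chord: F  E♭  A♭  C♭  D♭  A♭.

Db

Reordering F, Eb, Ab, Cb, Db into stacked thirds gives Db–F–Ab–Cb–Eb; the bottom of that stack, Db, is the root.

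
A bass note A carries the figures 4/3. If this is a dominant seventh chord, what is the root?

D

The figures 4/3 mean the fifth of the chord is in the bass. If A is the fifth of a dominant seventh chord, the root is D (chord tones D–F#–A–C).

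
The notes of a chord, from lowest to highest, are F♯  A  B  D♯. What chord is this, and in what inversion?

The pitch classes F#, A, B, D# arrange in thirds as B–D#–F#–A: a B dominant seventh chord.
The lowest note is F#, the fifth of the chord, so this is second inversion (figured bass 4/3).

B dominant seventh, second inversion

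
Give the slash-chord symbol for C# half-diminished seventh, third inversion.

C#ø7/B

Third inversion of C# half-diminished seventh has the seventh (B) in the bass. As a slash chord: C#ø7/B.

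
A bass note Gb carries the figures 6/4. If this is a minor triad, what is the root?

The figures 6/4 mean the fifth of the chord is in the bass. If Gb is the fifth of a minor triad, the root is Cb (chord tones Cb–Ebb–Gb).

Cb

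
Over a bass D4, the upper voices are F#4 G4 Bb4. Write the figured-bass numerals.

4/3

The notes D, F#, G, Bb stack in thirds as G–Bb–D–F# — a G minor-major seventh chord. The bass D is the fifth, so this is second inversion: figured 4/3.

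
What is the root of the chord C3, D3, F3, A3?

D

The distinct letter names are C, D, F, A. Arranged as a stack of thirds they read D–F–A–C, so D is the root (a D minor seventh chord).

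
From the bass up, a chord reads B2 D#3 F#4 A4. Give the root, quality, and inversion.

Reducing to letter names: B, D#, F#, A. These stack in thirds as B–D#–F#–A — a B dominant seventh chord.
The lowest note is B, the root of the chord, so this is root position (figured bass 7).

B dominant seventh, root position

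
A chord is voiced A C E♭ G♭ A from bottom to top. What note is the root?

The distinct letter names are A, C, Eb, Gb. Arranged as a stack of thirds they read A–C–Eb–Gb, so A is the root (an A diminished seventh chord).

A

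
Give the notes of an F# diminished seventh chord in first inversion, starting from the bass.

The chord tones are F#–A–C–Eb. With the third (A) lowest for first inversion: A, C, Eb, F#.

A, C, Eb, F#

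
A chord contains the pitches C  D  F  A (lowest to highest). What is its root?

Reordering C, D, F, A into stacked thirds gives D–F–A–C; the bottom of that stack, D, is the root.

D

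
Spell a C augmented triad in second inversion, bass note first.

G#, C, E

The chord tones are C–E–G#. With the fifth (G#) lowest for second inversion: G#, C, E.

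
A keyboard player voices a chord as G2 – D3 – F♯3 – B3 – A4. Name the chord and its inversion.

G major ninth, root position

The pitch classes G, D, F#, B, A arrange in thirds as G–B–D–F#–A: a G major ninth chord.
With the root (G) in the bass, the chord is in root position.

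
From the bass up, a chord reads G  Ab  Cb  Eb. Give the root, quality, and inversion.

Ab minor-major seventh, third inversion

The distinct note names are G, Ab, Cb, Eb. Stacked in thirds they read Ab–Cb–Eb–G, which is a minor-major seventh chord on Ab.
The lowest note is G, the seventh of the chord, so this is third inversion (figured bass 4/2).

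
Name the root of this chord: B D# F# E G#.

Reordering B, D#, F#, E, G# into stacked thirds gives E–G#–B–D#–F#; the bottom of that stack, E, is the root.

E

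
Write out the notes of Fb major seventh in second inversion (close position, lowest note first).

The chord tones are Fb–Ab–Cb–Eb. With the fifth (Cb) lowest for second inversion: Cb, Eb, Fb, Ab.

Cb, Eb, Fb, Ab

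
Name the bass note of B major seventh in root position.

In root position the root is lowest. For B major seventh (B–D#–F#–A#) that is B.

B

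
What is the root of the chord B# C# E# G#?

C#

The distinct letter names are B#, C#, E#, G#. Arranged as a stack of thirds they read C#–E#–G#–B#, so C# is the root (a C# major seventh chord).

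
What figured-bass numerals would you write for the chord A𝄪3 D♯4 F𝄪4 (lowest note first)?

The notes A##, D#, F## stack in thirds as D#–F##–A## — a D# augmented triad. The bass A## is the fifth, so this is second inversion: figured 6/4.

6/4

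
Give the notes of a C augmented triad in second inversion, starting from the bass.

C augmented is C–E–G#. Second inversion puts the fifth (G#) in the bass, with the remaining tones above: G#, C, E.

G#, C, E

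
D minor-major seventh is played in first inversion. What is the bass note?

In first inversion the third is lowest. For D minor-major seventh (D–F–A–C#) that is F.

F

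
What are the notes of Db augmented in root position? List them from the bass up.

Db augmented is Db–F–A. Root position puts the root (Db) in the bass, with the remaining tones above: Db, F, A.

Db, F, A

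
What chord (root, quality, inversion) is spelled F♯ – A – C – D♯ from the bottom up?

Reducing to letter names: F#, A, C, D#. These stack in thirds as D#–F#–A–C — a D# diminished seventh chord.
F# is the third of D# diminished seventh; third in the bass means first inversion (figured bass 6/5).

D# diminished seventh, first inversion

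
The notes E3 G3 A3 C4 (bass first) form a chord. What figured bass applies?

The notes E, G, A, C stack in thirds as A–C–E–G — an A minor seventh chord. The bass E is the fifth, so this is second inversion: figured 4/3.

4/3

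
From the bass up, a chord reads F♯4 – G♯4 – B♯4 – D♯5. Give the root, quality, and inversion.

The pitch classes F#, G#, B#, D# arrange in thirds as G#–B#–D#–F#: a G# dominant seventh chord.
With the seventh (F#) in the bass, the chord is in third inversion (figured bass 4/2).

G# dominant seventh, third inversion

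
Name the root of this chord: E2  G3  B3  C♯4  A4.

E, G, B, C#, A are the tones of an A dominant ninth chord (A–C#–E–G–B), making A the root.

A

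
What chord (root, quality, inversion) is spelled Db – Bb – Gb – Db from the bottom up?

The pitch classes Db, Bb, Gb arrange in thirds as Gb–Bb–Db: a Gb major triad.
The lowest note is Db, the fifth of the chord, so this is second inversion (figured bass 6/4).

Gb major, second inversion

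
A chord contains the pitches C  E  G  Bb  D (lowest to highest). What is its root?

C

C, E, G, Bb, D are the tones of a C dominant ninth chord (C–E–G–Bb–D), making C the root.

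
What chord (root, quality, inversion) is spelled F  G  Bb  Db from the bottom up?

The distinct note names are F, G, Bb, Db. Stacked in thirds they read G–Bb–Db–F, which is a half-diminished seventh chord on G.
The lowest note is F, the seventh of the chord, so this is third inversion (figured bass 4/2).

G half-diminished seventh, third inversion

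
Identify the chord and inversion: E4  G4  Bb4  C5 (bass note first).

C dominant seventh, first inversion

Reducing to letter names: E, G, Bb, C. These stack in thirds as C–E–G–Bb — a C dominant seventh chord.
The lowest note is E, the third of the chord, so this is first inversion (figured bass 6/5).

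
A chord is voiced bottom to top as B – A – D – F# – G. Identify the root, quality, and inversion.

The pitch classes B, A, D, F#, G arrange in thirds as G–B–D–F#–A: a G major ninth chord.
B is the third of G major ninth; third in the bass means first inversion.

G major ninth, first inversion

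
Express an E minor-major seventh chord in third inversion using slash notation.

Em(maj7)/D#

Third inversion of E minor-major seventh has the seventh (D#) in the bass. As a slash chord: Em(maj7)/D#.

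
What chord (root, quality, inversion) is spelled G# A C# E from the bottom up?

Reducing to letter names: G#, A, C#, E. These stack in thirds as A–C#–E–G# — an A major seventh chord.
The lowest note is G#, the seventh of the chord, so this is third inversion (figured bass 4/2).

A major seventh, third inversion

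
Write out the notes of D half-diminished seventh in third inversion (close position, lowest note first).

C, D, F, Ab

D half-diminished seventh is D–F–Ab–C. Third inversion puts the seventh (C) in the bass, with the remaining tones above: C, D, F, Ab.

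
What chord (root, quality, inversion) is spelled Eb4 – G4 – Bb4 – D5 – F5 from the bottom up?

Eb major ninth, root position

The pitch classes Eb, G, Bb, D, F arrange in thirds as Eb–G–Bb–D–F: an Eb major ninth chord.
With the root (Eb) in the bass, the chord is in root position.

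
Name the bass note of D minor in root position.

In root position the root is lowest. For D minor (D–F–A) that is D.

D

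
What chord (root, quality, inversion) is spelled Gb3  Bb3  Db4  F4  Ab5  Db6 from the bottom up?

The distinct note names are Gb, Bb, Db, F, Ab. Stacked in thirds they read Gb–Bb–Db–F–Ab, which is a major ninth chord on Gb.
With the root (Gb) in the bass, the chord is in root position.

Gb major ninth, root position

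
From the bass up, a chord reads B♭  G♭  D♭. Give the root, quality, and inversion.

The pitch classes Bb, Gb, Db arrange in thirds as Gb–Bb–Db: a Gb major triad.
Bb is the third of Gb major; third in the bass means first inversion (figured bass 6).

Gb major, first inversion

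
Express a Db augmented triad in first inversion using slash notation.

Dbaug/F

First inversion of Db augmented has the third (F) in the bass. As a slash chord: Dbaug/F.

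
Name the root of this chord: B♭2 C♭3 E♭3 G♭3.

Cb

Reordering Bb, Cb, Eb, Gb into stacked thirds gives Cb–Eb–Gb–Bb; the bottom of that stack, Cb, is the root.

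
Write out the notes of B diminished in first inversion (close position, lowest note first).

The chord tones are B–D–F. With the third (D) lowest for first inversion: D, F, B.

D, F, B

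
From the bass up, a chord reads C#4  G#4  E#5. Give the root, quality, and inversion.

The distinct note names are C#, G#, E#. Stacked in thirds they read C#–E#–G#, which is a major triad on C#.
The lowest note is C#, the root of the chord, so this is root position (figured bass 5/3).

C# major, root position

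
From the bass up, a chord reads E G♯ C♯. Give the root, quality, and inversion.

C# minor, first inversion

The pitch classes E, G#, C# arrange in thirds as C#–E–G#: a C# minor triad.
The lowest note is E, the third of the chord, so this is first inversion (figured bass 6).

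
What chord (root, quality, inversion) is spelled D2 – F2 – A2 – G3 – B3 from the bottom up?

Reducing to letter names: D, F, A, G, B. These stack in thirds as G–B–D–F–A — a G dominant ninth chord.
With the fifth (D) in the bass, the chord is in second inversion.

G dominant ninth, second inversion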